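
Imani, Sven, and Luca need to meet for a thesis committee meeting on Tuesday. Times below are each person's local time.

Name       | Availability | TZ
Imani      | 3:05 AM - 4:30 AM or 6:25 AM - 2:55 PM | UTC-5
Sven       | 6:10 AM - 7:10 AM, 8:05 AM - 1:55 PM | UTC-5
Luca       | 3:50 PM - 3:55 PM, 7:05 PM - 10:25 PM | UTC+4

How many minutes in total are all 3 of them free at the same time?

205

Imani in UTC: 08:05-09:30, 11:25-19:55 (add 5h to convert from UTC-5).
Sven in UTC: 11:10-12:10, 13:05-18:55 (add 5h to convert from UTC-5).
Luca in UTC: 11:50-11:55, 15:05-18:25 (subtract 4h to convert from UTC+4).
Imani ∩ Sven: 11:25-12:10, 13:05-18:55.
Imani ∩ Sven ∩ Luca: 11:50-11:55, 15:05-18:25.
So the common availability across everyone is 11:50-11:55, 15:05-18:25.
Summing the common windows: 5 + 200 = 205 minutes.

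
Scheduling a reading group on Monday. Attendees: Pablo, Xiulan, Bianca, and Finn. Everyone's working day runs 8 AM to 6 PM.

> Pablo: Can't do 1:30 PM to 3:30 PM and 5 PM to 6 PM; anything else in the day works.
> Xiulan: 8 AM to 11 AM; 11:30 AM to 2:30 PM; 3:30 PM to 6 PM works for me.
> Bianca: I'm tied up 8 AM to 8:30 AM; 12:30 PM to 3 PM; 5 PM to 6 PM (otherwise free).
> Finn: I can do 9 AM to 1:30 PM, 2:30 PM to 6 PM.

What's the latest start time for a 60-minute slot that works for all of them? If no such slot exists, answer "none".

16:00

Pablo free: 08:00-13:30, 15:30-17:00 (invert busy blocks within the working day).
Xiulan free: 08:00-11:00, 11:30-14:30, 15:30-18:00.
Bianca free: 08:30-12:30, 15:00-17:00 (invert busy blocks within the working day).
Finn free: 09:00-13:30, 14:30-18:00.
Pablo ∩ Xiulan: 08:00-11:00, 11:30-13:30, 15:30-17:00.
Pablo ∩ Xiulan ∩ Bianca: 08:30-11:00, 11:30-12:30, 15:30-17:00.
Pablo ∩ Xiulan ∩ Bianca ∩ Finn: 09:00-11:00, 11:30-12:30, 15:30-17:00.
The last common window of at least 60 minutes is 15:30-17:00; a 60-minute meeting can start as late as 16:00 and still end by 17:00.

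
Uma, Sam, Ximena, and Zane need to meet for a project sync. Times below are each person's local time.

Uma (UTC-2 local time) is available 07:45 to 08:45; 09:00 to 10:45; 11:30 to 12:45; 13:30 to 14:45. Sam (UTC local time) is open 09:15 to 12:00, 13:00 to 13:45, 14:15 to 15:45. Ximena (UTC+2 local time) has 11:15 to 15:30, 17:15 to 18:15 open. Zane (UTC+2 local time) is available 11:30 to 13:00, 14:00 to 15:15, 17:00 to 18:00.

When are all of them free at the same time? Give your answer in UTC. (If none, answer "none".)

09:45-10:45, 15:30-15:45

Uma in UTC: 09:45-10:45, 11:00-12:45, 13:30-14:45, 15:30-16:45 (add 2h to convert from UTC-2).
Sam in UTC: 09:15-12:00, 13:00-13:45, 14:15-15:45.
Ximena in UTC: 09:15-13:30, 15:15-16:15 (subtract 2h to convert from UTC+2).
Zane in UTC: 09:30-11:00, 12:00-13:15, 15:00-16:00 (subtract 2h to convert from UTC+2).
Uma ∩ Sam: 09:45-10:45, 11:00-12:00, 13:30-13:45, 14:15-14:45, 15:30-15:45.
Uma ∩ Sam ∩ Ximena: 09:45-10:45, 11:00-12:00, 15:30-15:45.
Uma ∩ Sam ∩ Ximena ∩ Zane: 09:45-10:45, 15:30-15:45.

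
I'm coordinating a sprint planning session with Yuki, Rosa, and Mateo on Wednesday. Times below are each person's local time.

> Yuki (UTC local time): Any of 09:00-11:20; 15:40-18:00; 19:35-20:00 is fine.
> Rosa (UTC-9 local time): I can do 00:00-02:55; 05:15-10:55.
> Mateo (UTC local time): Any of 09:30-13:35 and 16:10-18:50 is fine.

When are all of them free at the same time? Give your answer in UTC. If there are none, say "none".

09:30-11:20, 16:10-18:00

Yuki in UTC: 09:00-11:20, 15:40-18:00, 19:35-20:00.
Rosa in UTC: 09:00-11:55, 14:15-19:55 (add 9h to convert from UTC-9).
Mateo in UTC: 09:30-13:35, 16:10-18:50.
Yuki ∩ Rosa: 09:00-11:20, 15:40-18:00, 19:35-19:55.
Yuki ∩ Rosa ∩ Mateo: 09:30-11:20, 16:10-18:00.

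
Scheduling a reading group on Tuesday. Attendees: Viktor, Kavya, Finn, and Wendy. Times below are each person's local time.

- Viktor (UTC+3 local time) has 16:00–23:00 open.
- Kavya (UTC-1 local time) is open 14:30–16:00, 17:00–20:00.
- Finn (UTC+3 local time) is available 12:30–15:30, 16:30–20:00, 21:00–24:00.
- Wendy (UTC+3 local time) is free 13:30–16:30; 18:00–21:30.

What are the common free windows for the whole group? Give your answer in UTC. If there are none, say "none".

15:30-17:00, 18:00-18:30

Viktor in UTC: 13:00-20:00 (subtract 3h to convert from UTC+3).
Kavya in UTC: 15:30-17:00, 18:00-21:00 (add 1h to convert from UTC-1).
Finn in UTC: 09:30-12:30, 13:30-17:00, 18:00-21:00 (subtract 3h to convert from UTC+3).
Wendy in UTC: 10:30-13:30, 15:00-18:30 (subtract 3h to convert from UTC+3).
Viktor ∩ Kavya: 15:30-17:00, 18:00-20:00.
Viktor ∩ Kavya ∩ Finn: 15:30-17:00, 18:00-20:00.
Viktor ∩ Kavya ∩ Finn ∩ Wendy: 15:30-17:00, 18:00-18:30.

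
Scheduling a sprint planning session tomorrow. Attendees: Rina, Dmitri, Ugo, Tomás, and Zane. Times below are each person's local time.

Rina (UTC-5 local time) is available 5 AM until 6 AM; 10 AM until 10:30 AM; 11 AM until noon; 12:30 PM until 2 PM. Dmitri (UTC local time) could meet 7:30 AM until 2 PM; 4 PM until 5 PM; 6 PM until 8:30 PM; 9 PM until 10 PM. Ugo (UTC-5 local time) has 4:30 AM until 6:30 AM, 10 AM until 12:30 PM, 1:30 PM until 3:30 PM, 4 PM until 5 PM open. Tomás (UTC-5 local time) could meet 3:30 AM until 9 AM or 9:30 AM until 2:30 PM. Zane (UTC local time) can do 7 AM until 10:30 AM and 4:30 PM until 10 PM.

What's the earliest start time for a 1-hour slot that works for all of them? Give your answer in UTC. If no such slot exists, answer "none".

Rina in UTC: 10:00-11:00, 15:00-15:30, 16:00-17:00, 17:30-19:00 (add 5h to convert from UTC-5).
Dmitri in UTC: 07:30-14:00, 16:00-17:00, 18:00-20:30, 21:00-22:00.
Ugo in UTC: 09:30-11:30, 15:00-17:30, 18:30-20:30, 21:00-22:00 (add 5h to convert from UTC-5).
Tomás in UTC: 08:30-14:00, 14:30-19:30 (add 5h to convert from UTC-5).
Zane in UTC: 07:00-10:30, 16:30-22:00.
Rina ∩ Dmitri: 10:00-11:00, 16:00-17:00, 18:00-19:00.
Rina ∩ Dmitri ∩ Ugo: 10:00-11:00, 16:00-17:00, 18:30-19:00.
Rina ∩ Dmitri ∩ Ugo ∩ Tomás: 10:00-11:00, 16:00-17:00, 18:30-19:00.
Rina ∩ Dmitri ∩ Ugo ∩ Tomás ∩ Zane: 10:00-10:30, 16:30-17:00, 18:30-19:00.
No common window is at least 60 minutes long.

none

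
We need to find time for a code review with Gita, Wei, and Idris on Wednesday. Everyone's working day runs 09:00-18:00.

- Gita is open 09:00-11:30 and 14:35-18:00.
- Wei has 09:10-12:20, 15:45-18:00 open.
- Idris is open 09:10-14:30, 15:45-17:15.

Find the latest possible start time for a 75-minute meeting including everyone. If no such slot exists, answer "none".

Gita ∩ Wei: 09:10-11:30, 15:45-18:00.
Gita ∩ Wei ∩ Idris: 09:10-11:30, 15:45-17:15.
The last common window of at least 75 minutes is 15:45-17:15; a 75-minute meeting can start as late as 16:00 and still end by 17:15.

16:00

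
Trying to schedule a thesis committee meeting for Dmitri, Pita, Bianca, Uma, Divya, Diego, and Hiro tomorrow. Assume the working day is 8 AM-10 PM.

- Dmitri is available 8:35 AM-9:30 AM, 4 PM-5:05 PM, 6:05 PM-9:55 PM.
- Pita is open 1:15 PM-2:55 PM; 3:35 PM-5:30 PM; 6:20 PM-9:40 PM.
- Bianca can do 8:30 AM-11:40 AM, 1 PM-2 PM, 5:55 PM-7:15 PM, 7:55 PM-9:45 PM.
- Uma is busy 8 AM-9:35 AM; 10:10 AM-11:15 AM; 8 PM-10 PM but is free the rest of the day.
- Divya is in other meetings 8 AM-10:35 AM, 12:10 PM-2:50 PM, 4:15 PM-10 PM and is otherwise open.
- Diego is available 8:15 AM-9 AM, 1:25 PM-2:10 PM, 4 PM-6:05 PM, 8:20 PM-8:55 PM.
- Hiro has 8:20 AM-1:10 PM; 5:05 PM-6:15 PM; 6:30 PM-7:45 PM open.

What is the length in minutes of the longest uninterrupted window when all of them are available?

0

Dmitri free: 08:35-09:30, 16:00-17:05, 18:05-21:55.
Pita free: 13:15-14:55, 15:35-17:30, 18:20-21:40.
Bianca free: 08:30-11:40, 13:00-14:00, 17:55-19:15, 19:55-21:45.
Uma free: 09:35-10:10, 11:15-20:00 (invert busy blocks within the working day).
Divya free: 10:35-12:10, 14:50-16:15 (invert busy blocks within the working day).
Diego free: 08:15-09:00, 13:25-14:10, 16:00-18:05, 20:20-20:55.
Hiro free: 08:20-13:10, 17:05-18:15, 18:30-19:45.
Dmitri ∩ Pita: 16:00-17:05, 18:20-21:40.
Dmitri ∩ Pita ∩ Bianca: 18:20-19:15, 19:55-21:40.
Dmitri ∩ Pita ∩ Bianca ∩ Uma: 18:20-19:15, 19:55-20:00.
Dmitri ∩ Pita ∩ Bianca ∩ Uma ∩ Divya: ∅.
Dmitri ∩ Pita ∩ Bianca ∩ Uma ∩ Divya ∩ Diego: ∅.
Dmitri ∩ Pita ∩ Bianca ∩ Uma ∩ Divya ∩ Diego ∩ Hiro: ∅.
There is no time when everyone is free.
No common window exists, so the longest block is 0 minutes.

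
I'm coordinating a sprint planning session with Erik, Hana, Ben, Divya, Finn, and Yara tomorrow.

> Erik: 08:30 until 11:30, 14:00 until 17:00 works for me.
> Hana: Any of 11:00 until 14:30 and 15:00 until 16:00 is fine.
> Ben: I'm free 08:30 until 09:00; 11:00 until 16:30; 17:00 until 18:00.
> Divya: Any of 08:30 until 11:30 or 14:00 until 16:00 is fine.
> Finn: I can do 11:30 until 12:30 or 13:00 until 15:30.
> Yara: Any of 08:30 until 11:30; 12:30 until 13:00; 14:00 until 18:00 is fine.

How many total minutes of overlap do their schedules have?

Erik ∩ Hana: 11:00-11:30, 14:00-14:30, 15:00-16:00.
Erik ∩ Hana ∩ Ben: 11:00-11:30, 14:00-14:30, 15:00-16:00.
Erik ∩ Hana ∩ Ben ∩ Divya: 11:00-11:30, 14:00-14:30, 15:00-16:00.
Erik ∩ Hana ∩ Ben ∩ Divya ∩ Finn: 14:00-14:30, 15:00-15:30.
Erik ∩ Hana ∩ Ben ∩ Divya ∩ Finn ∩ Yara: 14:00-14:30, 15:00-15:30.
Summing the common windows: 30 + 30 = 60 minutes.

60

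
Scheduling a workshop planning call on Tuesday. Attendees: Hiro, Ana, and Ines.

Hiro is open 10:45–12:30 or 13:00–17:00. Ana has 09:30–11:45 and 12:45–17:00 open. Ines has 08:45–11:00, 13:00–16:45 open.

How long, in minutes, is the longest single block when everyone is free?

225

Hiro ∩ Ana: 10:45-11:45, 13:00-17:00.
Hiro ∩ Ana ∩ Ines: 10:45-11:00, 13:00-16:45.
The longest is 13:00-16:45 at 225 minutes.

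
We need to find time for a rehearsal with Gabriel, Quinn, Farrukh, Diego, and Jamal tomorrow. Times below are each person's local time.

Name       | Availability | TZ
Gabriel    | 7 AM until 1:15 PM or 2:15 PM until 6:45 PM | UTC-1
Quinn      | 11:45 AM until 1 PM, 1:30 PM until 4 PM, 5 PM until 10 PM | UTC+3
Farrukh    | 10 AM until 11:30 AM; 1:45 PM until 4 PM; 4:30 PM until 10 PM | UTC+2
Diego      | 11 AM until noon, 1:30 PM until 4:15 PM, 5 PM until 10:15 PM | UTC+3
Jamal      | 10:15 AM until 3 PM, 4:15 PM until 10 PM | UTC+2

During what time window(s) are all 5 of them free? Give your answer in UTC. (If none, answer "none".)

08:45-09:00, 11:45-13:00, 15:15-19:00

Gabriel in UTC: 08:00-14:15, 15:15-19:45 (add 1h to convert from UTC-1).
Quinn in UTC: 08:45-10:00, 10:30-13:00, 14:00-19:00 (subtract 3h to convert from UTC+3).
Farrukh in UTC: 08:00-09:30, 11:45-14:00, 14:30-20:00 (subtract 2h to convert from UTC+2).
Diego in UTC: 08:00-09:00, 10:30-13:15, 14:00-19:15 (subtract 3h to convert from UTC+3).
Jamal in UTC: 08:15-13:00, 14:15-20:00 (subtract 2h to convert from UTC+2).
Gabriel ∩ Quinn: 08:45-10:00, 10:30-13:00, 14:00-14:15, 15:15-19:00.
Gabriel ∩ Quinn ∩ Farrukh: 08:45-09:30, 11:45-13:00, 15:15-19:00.
Gabriel ∩ Quinn ∩ Farrukh ∩ Diego: 08:45-09:00, 11:45-13:00, 15:15-19:00.
Gabriel ∩ Quinn ∩ Farrukh ∩ Diego ∩ Jamal: 08:45-09:00, 11:45-13:00, 15:15-19:00.
Those are the intersection windows.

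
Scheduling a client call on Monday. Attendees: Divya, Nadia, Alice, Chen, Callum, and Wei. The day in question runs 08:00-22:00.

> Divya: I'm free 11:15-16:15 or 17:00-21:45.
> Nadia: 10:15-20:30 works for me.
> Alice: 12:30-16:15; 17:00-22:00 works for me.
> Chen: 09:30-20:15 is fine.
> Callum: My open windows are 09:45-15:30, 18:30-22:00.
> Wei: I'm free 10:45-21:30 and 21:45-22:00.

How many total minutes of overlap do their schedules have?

Divya ∩ Nadia: 11:15-16:15, 17:00-20:30.
Divya ∩ Nadia ∩ Alice: 12:30-16:15, 17:00-20:30.
Divya ∩ Nadia ∩ Alice ∩ Chen: 12:30-16:15, 17:00-20:15.
Divya ∩ Nadia ∩ Alice ∩ Chen ∩ Callum: 12:30-15:30, 18:30-20:15.
Divya ∩ Nadia ∩ Alice ∩ Chen ∩ Callum ∩ Wei: 12:30-15:30, 18:30-20:15.
So the common availability across everyone is 12:30-15:30, 18:30-20:15.
Summing the common windows: 180 + 105 = 285 minutes.

285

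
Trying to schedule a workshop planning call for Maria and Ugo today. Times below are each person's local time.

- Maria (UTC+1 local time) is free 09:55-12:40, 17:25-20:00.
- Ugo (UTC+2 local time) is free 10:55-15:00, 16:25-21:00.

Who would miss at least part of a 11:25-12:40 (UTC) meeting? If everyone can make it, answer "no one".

Maria in UTC: 08:55-11:40, 16:25-19:00 (subtract 1h to convert from UTC+1).
Ugo in UTC: 08:55-13:00, 14:25-19:00 (subtract 2h to convert from UTC+2).
Maria: not fully free for 11:25-12:40. Ugo: free for 11:25-12:40.

Maria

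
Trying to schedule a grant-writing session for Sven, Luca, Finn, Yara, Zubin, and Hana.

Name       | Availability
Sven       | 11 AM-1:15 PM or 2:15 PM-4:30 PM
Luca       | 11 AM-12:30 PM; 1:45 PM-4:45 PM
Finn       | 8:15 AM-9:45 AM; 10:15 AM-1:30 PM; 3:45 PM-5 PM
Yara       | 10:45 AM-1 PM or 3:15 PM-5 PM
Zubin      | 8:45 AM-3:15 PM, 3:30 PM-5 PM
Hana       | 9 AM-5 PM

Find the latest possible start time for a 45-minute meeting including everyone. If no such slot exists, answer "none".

Sven ∩ Luca: 11:00-12:30, 14:15-16:30.
Sven ∩ Luca ∩ Finn: 11:00-12:30, 15:45-16:30.
Sven ∩ Luca ∩ Finn ∩ Yara: 11:00-12:30, 15:45-16:30.
Sven ∩ Luca ∩ Finn ∩ Yara ∩ Zubin: 11:00-12:30, 15:45-16:30.
Sven ∩ Luca ∩ Finn ∩ Yara ∩ Zubin ∩ Hana: 11:00-12:30, 15:45-16:30.
So the common availability across everyone is 11:00-12:30, 15:45-16:30.
The last common window of at least 45 minutes is 15:45-16:30; a 45-minute meeting can start as late as 15:45 and still end by 16:30.

15:45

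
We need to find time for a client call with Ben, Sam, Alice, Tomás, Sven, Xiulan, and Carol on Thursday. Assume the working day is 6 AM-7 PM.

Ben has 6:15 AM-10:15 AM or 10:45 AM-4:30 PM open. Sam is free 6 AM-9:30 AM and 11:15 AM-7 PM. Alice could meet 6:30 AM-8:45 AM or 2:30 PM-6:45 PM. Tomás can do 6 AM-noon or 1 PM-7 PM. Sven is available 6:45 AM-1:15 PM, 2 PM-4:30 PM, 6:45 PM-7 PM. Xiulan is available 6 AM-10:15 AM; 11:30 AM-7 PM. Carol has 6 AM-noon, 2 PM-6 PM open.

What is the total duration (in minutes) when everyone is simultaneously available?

240

Ben ∩ Sam: 06:15-09:30, 11:15-16:30.
Ben ∩ Sam ∩ Alice: 06:30-08:45, 14:30-16:30.
Ben ∩ Sam ∩ Alice ∩ Tomás: 06:30-08:45, 14:30-16:30.
Ben ∩ Sam ∩ Alice ∩ Tomás ∩ Sven: 06:45-08:45, 14:30-16:30.
Ben ∩ Sam ∩ Alice ∩ Tomás ∩ Sven ∩ Xiulan: 06:45-08:45, 14:30-16:30.
Ben ∩ Sam ∩ Alice ∩ Tomás ∩ Sven ∩ Xiulan ∩ Carol: 06:45-08:45, 14:30-16:30.
Summing the common windows: 120 + 120 = 240 minutes.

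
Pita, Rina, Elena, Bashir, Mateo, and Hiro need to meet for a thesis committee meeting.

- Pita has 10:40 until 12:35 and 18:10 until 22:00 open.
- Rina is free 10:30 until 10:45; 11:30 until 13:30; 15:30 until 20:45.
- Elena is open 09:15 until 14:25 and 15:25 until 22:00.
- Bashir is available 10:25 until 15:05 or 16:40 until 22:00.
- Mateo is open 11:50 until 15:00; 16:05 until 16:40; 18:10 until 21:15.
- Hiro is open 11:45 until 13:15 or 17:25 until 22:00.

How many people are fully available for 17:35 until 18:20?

Rina, Elena, Bashir, and Hiro can make the full 17:35-18:20 slot — that's 4.

4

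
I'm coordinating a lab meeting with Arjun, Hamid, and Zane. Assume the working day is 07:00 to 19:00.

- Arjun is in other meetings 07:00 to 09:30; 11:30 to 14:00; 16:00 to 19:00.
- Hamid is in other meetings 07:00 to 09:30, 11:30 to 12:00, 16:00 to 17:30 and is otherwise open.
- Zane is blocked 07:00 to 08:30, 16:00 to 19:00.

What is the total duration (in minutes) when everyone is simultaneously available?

240

Arjun free: 09:30-11:30, 14:00-16:00 (invert busy blocks within the working day).
Hamid free: 09:30-11:30, 12:00-16:00, 17:30-19:00 (invert busy blocks within the working day).
Zane free: 08:30-16:00 (invert busy blocks within the working day).
Arjun ∩ Hamid: 09:30-11:30, 14:00-16:00.
Arjun ∩ Hamid ∩ Zane: 09:30-11:30, 14:00-16:00.
Those are the intersection windows.
Summing the common windows: 120 + 120 = 240 minutes.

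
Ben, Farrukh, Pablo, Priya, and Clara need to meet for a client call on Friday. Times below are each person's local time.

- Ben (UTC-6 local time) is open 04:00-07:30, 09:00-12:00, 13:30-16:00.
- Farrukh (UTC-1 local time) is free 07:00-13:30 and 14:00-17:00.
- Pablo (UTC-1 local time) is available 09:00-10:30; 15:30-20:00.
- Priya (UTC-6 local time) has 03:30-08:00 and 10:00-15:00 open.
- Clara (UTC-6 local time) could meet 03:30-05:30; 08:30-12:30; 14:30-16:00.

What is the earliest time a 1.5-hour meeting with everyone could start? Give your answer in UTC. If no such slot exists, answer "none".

Ben in UTC: 10:00-13:30, 15:00-18:00, 19:30-22:00 (add 6h to convert from UTC-6).
Farrukh in UTC: 08:00-14:30, 15:00-18:00 (add 1h to convert from UTC-1).
Pablo in UTC: 10:00-11:30, 16:30-21:00 (add 1h to convert from UTC-1).
Priya in UTC: 09:30-14:00, 16:00-21:00 (add 6h to convert from UTC-6).
Clara in UTC: 09:30-11:30, 14:30-18:30, 20:30-22:00 (add 6h to convert from UTC-6).
Ben ∩ Farrukh: 10:00-13:30, 15:00-18:00.
Ben ∩ Farrukh ∩ Pablo: 10:00-11:30, 16:30-18:00.
Ben ∩ Farrukh ∩ Pablo ∩ Priya: 10:00-11:30, 16:30-18:00.
Ben ∩ Farrukh ∩ Pablo ∩ Priya ∩ Clara: 10:00-11:30, 16:30-18:00.
The first common window of at least 90 minutes is 10:00-11:30, so the earliest start is 10:00.

10:00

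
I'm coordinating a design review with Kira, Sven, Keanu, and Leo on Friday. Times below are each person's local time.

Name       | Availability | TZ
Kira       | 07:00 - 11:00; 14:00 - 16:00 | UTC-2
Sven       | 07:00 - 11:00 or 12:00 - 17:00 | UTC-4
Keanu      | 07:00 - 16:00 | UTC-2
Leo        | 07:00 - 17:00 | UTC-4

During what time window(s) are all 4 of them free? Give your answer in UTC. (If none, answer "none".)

Kira in UTC: 09:00-13:00, 16:00-18:00 (add 2h to convert from UTC-2).
Sven in UTC: 11:00-15:00, 16:00-21:00 (add 4h to convert from UTC-4).
Keanu in UTC: 09:00-18:00 (add 2h to convert from UTC-2).
Leo in UTC: 11:00-21:00 (add 4h to convert from UTC-4).
Kira ∩ Sven: 11:00-13:00, 16:00-18:00.
Kira ∩ Sven ∩ Keanu: 11:00-13:00, 16:00-18:00.
Kira ∩ Sven ∩ Keanu ∩ Leo: 11:00-13:00, 16:00-18:00.
So the common availability across everyone is 11:00-13:00, 16:00-18:00.

11:00-13:00, 16:00-18:00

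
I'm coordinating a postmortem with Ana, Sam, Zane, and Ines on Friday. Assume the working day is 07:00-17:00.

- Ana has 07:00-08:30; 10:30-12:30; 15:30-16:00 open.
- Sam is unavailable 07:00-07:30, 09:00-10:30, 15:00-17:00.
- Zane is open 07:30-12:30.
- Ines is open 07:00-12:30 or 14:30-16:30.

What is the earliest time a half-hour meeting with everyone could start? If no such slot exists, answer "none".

07:30

Ana free: 07:00-08:30, 10:30-12:30, 15:30-16:00.
Sam free: 07:30-09:00, 10:30-15:00 (invert busy blocks within the working day).
Zane free: 07:30-12:30.
Ines free: 07:00-12:30, 14:30-16:30.
Ana ∩ Sam: 07:30-08:30, 10:30-12:30.
Ana ∩ Sam ∩ Zane: 07:30-08:30, 10:30-12:30.
Ana ∩ Sam ∩ Zane ∩ Ines: 07:30-08:30, 10:30-12:30.
The first common window of at least 30 minutes is 07:30-08:30, so the earliest start is 07:30.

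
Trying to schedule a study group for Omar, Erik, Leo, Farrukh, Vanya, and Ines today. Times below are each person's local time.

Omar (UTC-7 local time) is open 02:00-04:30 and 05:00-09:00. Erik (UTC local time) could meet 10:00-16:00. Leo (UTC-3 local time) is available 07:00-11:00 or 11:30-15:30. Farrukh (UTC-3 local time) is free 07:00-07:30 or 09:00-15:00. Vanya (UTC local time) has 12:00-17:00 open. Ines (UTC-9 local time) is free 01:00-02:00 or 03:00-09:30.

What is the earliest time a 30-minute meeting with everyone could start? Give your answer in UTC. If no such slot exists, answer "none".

12:00

Omar in UTC: 09:00-11:30, 12:00-16:00 (add 7h to convert from UTC-7).
Erik in UTC: 10:00-16:00.
Leo in UTC: 10:00-14:00, 14:30-18:30 (add 3h to convert from UTC-3).
Farrukh in UTC: 10:00-10:30, 12:00-18:00 (add 3h to convert from UTC-3).
Vanya in UTC: 12:00-17:00.
Ines in UTC: 10:00-11:00, 12:00-18:30 (add 9h to convert from UTC-9).
Omar ∩ Erik: 10:00-11:30, 12:00-16:00.
Omar ∩ Erik ∩ Leo: 10:00-11:30, 12:00-14:00, 14:30-16:00.
Omar ∩ Erik ∩ Leo ∩ Farrukh: 10:00-10:30, 12:00-14:00, 14:30-16:00.
Omar ∩ Erik ∩ Leo ∩ Farrukh ∩ Vanya: 12:00-14:00, 14:30-16:00.
Omar ∩ Erik ∩ Leo ∩ Farrukh ∩ Vanya ∩ Ines: 12:00-14:00, 14:30-16:00.
So the common availability across everyone is 12:00-14:00, 14:30-16:00.
The first common window of at least 30 minutes is 12:00-14:00, so the earliest start is 12:00.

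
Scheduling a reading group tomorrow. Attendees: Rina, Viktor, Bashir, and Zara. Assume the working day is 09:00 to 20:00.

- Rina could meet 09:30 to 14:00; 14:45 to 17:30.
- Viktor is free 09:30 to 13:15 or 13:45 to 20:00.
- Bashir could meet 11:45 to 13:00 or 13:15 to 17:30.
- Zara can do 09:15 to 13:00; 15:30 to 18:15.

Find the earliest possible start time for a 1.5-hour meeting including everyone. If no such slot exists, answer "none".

15:30

Rina ∩ Viktor: 09:30-13:15, 13:45-14:00, 14:45-17:30.
Rina ∩ Viktor ∩ Bashir: 11:45-13:00, 13:45-14:00, 14:45-17:30.
Rina ∩ Viktor ∩ Bashir ∩ Zara: 11:45-13:00, 15:30-17:30.
The first common window of at least 90 minutes is 15:30-17:30, so the earliest start is 15:30.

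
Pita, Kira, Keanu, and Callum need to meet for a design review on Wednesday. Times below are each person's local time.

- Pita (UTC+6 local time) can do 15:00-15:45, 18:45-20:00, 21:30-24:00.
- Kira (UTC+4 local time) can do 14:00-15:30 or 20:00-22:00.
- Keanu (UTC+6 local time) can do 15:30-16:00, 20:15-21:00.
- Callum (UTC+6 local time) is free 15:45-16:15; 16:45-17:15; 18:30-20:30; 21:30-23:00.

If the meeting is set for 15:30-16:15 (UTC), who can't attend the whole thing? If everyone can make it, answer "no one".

Pita in UTC: 09:00-09:45, 12:45-14:00, 15:30-18:00 (subtract 6h to convert from UTC+6).
Kira in UTC: 10:00-11:30, 16:00-18:00 (subtract 4h to convert from UTC+4).
Keanu in UTC: 09:30-10:00, 14:15-15:00 (subtract 6h to convert from UTC+6).
Callum in UTC: 09:45-10:15, 10:45-11:15, 12:30-14:30, 15:30-17:00 (subtract 6h to convert from UTC+6).
Pita: free for 15:30-16:15. Kira: not fully free for 15:30-16:15. Keanu: not fully free for 15:30-16:15. Callum: free for 15:30-16:15.

Keanu, Kira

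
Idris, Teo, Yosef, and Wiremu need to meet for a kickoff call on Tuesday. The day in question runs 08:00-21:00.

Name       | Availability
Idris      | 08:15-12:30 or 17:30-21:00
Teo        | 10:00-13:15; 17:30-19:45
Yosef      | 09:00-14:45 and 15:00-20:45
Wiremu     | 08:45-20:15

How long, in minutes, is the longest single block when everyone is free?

150

Idris ∩ Teo: 10:00-12:30, 17:30-19:45.
Idris ∩ Teo ∩ Yosef: 10:00-12:30, 17:30-19:45.
Idris ∩ Teo ∩ Yosef ∩ Wiremu: 10:00-12:30, 17:30-19:45.
So the common availability across everyone is 10:00-12:30, 17:30-19:45.
The longest is 10:00-12:30 at 150 minutes.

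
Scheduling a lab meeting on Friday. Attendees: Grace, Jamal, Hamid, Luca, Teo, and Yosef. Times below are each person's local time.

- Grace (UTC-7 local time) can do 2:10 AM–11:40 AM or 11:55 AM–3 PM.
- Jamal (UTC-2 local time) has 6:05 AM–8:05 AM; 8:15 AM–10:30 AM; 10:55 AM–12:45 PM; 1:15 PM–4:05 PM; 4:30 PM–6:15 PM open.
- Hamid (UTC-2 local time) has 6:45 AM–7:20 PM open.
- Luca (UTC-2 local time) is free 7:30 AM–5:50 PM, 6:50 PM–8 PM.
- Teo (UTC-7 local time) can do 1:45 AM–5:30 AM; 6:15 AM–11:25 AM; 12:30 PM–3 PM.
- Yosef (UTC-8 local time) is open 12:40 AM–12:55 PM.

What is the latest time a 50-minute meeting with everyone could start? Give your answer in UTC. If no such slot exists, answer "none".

17:15

Grace in UTC: 09:10-18:40, 18:55-22:00 (add 7h to convert from UTC-7).
Jamal in UTC: 08:05-10:05, 10:15-12:30, 12:55-14:45, 15:15-18:05, 18:30-20:15 (add 2h to convert from UTC-2).
Hamid in UTC: 08:45-21:20 (add 2h to convert from UTC-2).
Luca in UTC: 09:30-19:50, 20:50-22:00 (add 2h to convert from UTC-2).
Teo in UTC: 08:45-12:30, 13:15-18:25, 19:30-22:00 (add 7h to convert from UTC-7).
Yosef in UTC: 08:40-20:55 (add 8h to convert from UTC-8).
Grace ∩ Jamal: 09:10-10:05, 10:15-12:30, 12:55-14:45, 15:15-18:05, 18:30-18:40, 18:55-20:15.
Grace ∩ Jamal ∩ Hamid: 09:10-10:05, 10:15-12:30, 12:55-14:45, 15:15-18:05, 18:30-18:40, 18:55-20:15.
Grace ∩ Jamal ∩ Hamid ∩ Luca: 09:30-10:05, 10:15-12:30, 12:55-14:45, 15:15-18:05, 18:30-18:40, 18:55-19:50.
Grace ∩ Jamal ∩ Hamid ∩ Luca ∩ Teo: 09:30-10:05, 10:15-12:30, 13:15-14:45, 15:15-18:05, 19:30-19:50.
Grace ∩ Jamal ∩ Hamid ∩ Luca ∩ Teo ∩ Yosef: 09:30-10:05, 10:15-12:30, 13:15-14:45, 15:15-18:05, 19:30-19:50.
The last common window of at least 50 minutes is 15:15-18:05; a 50-minute meeting can start as late as 17:15 and still end by 18:05.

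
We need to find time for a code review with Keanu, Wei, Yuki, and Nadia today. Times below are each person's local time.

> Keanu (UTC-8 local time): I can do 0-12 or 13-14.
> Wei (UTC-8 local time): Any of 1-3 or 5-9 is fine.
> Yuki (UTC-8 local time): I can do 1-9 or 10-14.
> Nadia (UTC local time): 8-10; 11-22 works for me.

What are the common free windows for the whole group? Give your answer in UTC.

09:00-10:00, 13:00-17:00

Keanu in UTC: 08:00-20:00, 21:00-22:00 (add 8h to convert from UTC-8).
Wei in UTC: 09:00-11:00, 13:00-17:00 (add 8h to convert from UTC-8).
Yuki in UTC: 09:00-17:00, 18:00-22:00 (add 8h to convert from UTC-8).
Nadia in UTC: 08:00-10:00, 11:00-22:00.
Keanu ∩ Wei: 09:00-11:00, 13:00-17:00.
Keanu ∩ Wei ∩ Yuki: 09:00-11:00, 13:00-17:00.
Keanu ∩ Wei ∩ Yuki ∩ Nadia: 09:00-10:00, 13:00-17:00.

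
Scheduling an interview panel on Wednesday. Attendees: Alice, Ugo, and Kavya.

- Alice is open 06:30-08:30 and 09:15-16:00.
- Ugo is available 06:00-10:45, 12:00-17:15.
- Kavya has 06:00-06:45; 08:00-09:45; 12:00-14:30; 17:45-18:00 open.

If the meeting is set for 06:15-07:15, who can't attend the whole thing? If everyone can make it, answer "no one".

Alice: not fully free for 06:15-07:15. Ugo: free for 06:15-07:15. Kavya: not fully free for 06:15-07:15.

Alice, Kavya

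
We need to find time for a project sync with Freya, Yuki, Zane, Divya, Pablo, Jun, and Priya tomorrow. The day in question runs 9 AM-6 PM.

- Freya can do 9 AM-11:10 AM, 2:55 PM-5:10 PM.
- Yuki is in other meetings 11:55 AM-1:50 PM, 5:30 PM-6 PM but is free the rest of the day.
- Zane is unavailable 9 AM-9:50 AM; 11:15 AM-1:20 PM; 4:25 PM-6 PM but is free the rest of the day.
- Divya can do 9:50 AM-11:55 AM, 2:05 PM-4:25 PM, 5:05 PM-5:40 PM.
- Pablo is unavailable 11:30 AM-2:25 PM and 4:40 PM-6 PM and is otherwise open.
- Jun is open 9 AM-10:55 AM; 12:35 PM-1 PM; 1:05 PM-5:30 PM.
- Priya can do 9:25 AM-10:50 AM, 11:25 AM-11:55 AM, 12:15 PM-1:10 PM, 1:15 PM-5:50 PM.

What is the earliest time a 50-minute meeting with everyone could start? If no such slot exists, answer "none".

09:50

Freya free: 09:00-11:10, 14:55-17:10.
Yuki free: 09:00-11:55, 13:50-17:30 (invert busy blocks within the working day).
Zane free: 09:50-11:15, 13:20-16:25 (invert busy blocks within the working day).
Divya free: 09:50-11:55, 14:05-16:25, 17:05-17:40.
Pablo free: 09:00-11:30, 14:25-16:40 (invert busy blocks within the working day).
Jun free: 09:00-10:55, 12:35-13:00, 13:05-17:30.
Priya free: 09:25-10:50, 11:25-11:55, 12:15-13:10, 13:15-17:50.
Freya ∩ Yuki: 09:00-11:10, 14:55-17:10.
Freya ∩ Yuki ∩ Zane: 09:50-11:10, 14:55-16:25.
Freya ∩ Yuki ∩ Zane ∩ Divya: 09:50-11:10, 14:55-16:25.
Freya ∩ Yuki ∩ Zane ∩ Divya ∩ Pablo: 09:50-11:10, 14:55-16:25.
Freya ∩ Yuki ∩ Zane ∩ Divya ∩ Pablo ∩ Jun: 09:50-10:55, 14:55-16:25.
Freya ∩ Yuki ∩ Zane ∩ Divya ∩ Pablo ∩ Jun ∩ Priya: 09:50-10:50, 14:55-16:25.
The first common window of at least 50 minutes is 09:50-10:50, so the earliest start is 09:50.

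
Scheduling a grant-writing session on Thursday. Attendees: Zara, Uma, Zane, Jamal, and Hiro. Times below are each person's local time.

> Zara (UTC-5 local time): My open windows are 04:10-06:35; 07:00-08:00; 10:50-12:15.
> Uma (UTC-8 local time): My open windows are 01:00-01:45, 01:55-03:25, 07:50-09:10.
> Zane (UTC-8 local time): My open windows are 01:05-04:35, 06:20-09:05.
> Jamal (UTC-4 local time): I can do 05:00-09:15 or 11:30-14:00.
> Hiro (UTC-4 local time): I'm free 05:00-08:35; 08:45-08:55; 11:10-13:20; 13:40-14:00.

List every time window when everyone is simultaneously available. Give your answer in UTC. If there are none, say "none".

Zara in UTC: 09:10-11:35, 12:00-13:00, 15:50-17:15 (add 5h to convert from UTC-5).
Uma in UTC: 09:00-09:45, 09:55-11:25, 15:50-17:10 (add 8h to convert from UTC-8).
Zane in UTC: 09:05-12:35, 14:20-17:05 (add 8h to convert from UTC-8).
Jamal in UTC: 09:00-13:15, 15:30-18:00 (add 4h to convert from UTC-4).
Hiro in UTC: 09:00-12:35, 12:45-12:55, 15:10-17:20, 17:40-18:00 (add 4h to convert from UTC-4).
Zara ∩ Uma: 09:10-09:45, 09:55-11:25, 15:50-17:10.
Zara ∩ Uma ∩ Zane: 09:10-09:45, 09:55-11:25, 15:50-17:05.
Zara ∩ Uma ∩ Zane ∩ Jamal: 09:10-09:45, 09:55-11:25, 15:50-17:05.
Zara ∩ Uma ∩ Zane ∩ Jamal ∩ Hiro: 09:10-09:45, 09:55-11:25, 15:50-17:05.
Those are the intersection windows.

09:10-09:45, 09:55-11:25, 15:50-17:05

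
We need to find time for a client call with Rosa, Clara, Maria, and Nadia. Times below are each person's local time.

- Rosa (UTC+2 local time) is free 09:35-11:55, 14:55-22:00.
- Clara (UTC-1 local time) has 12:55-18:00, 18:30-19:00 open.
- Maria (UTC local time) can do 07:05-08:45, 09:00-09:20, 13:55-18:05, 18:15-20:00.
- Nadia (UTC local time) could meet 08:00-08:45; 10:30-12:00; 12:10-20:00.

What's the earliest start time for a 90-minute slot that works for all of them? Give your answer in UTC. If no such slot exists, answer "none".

Rosa in UTC: 07:35-09:55, 12:55-20:00 (subtract 2h to convert from UTC+2).
Clara in UTC: 13:55-19:00, 19:30-20:00 (add 1h to convert from UTC-1).
Maria in UTC: 07:05-08:45, 09:00-09:20, 13:55-18:05, 18:15-20:00.
Nadia in UTC: 08:00-08:45, 10:30-12:00, 12:10-20:00.
Rosa ∩ Clara: 13:55-19:00, 19:30-20:00.
Rosa ∩ Clara ∩ Maria: 13:55-18:05, 18:15-19:00, 19:30-20:00.
Rosa ∩ Clara ∩ Maria ∩ Nadia: 13:55-18:05, 18:15-19:00, 19:30-20:00.
The first common window of at least 90 minutes is 13:55-18:05, so the earliest start is 13:55.

13:55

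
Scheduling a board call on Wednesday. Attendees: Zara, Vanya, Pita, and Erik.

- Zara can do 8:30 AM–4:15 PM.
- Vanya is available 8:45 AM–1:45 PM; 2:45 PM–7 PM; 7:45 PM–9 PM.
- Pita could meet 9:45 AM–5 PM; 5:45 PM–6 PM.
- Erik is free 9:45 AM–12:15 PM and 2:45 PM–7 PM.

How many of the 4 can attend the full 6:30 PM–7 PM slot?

Vanya and Erik can make the full 18:30-19:00 slot — that's 2.

2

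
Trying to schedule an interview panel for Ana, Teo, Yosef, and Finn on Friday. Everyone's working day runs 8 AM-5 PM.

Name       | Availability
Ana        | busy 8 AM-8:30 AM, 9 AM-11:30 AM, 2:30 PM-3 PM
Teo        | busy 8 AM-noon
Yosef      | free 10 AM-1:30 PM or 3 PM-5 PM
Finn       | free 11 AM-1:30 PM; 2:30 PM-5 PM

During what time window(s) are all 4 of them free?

Ana free: 08:30-09:00, 11:30-14:30, 15:00-17:00 (invert busy blocks within the working day).
Teo free: 12:00-17:00 (invert busy blocks within the working day).
Yosef free: 10:00-13:30, 15:00-17:00.
Finn free: 11:00-13:30, 14:30-17:00.
Ana ∩ Teo: 12:00-14:30, 15:00-17:00.
Ana ∩ Teo ∩ Yosef: 12:00-13:30, 15:00-17:00.
Ana ∩ Teo ∩ Yosef ∩ Finn: 12:00-13:30, 15:00-17:00.

12:00-13:30, 15:00-17:00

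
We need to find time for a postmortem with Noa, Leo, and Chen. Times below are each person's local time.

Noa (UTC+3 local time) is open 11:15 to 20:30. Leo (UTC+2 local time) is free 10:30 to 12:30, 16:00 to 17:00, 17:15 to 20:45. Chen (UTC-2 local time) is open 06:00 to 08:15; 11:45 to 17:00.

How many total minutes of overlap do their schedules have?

300

Noa in UTC: 08:15-17:30 (subtract 3h to convert from UTC+3).
Leo in UTC: 08:30-10:30, 14:00-15:00, 15:15-18:45 (subtract 2h to convert from UTC+2).
Chen in UTC: 08:00-10:15, 13:45-19:00 (add 2h to convert from UTC-2).
Noa ∩ Leo: 08:30-10:30, 14:00-15:00, 15:15-17:30.
Noa ∩ Leo ∩ Chen: 08:30-10:15, 14:00-15:00, 15:15-17:30.
So the common availability across everyone is 08:30-10:15, 14:00-15:00, 15:15-17:30.
Summing the common windows: 105 + 60 + 135 = 300 minutes.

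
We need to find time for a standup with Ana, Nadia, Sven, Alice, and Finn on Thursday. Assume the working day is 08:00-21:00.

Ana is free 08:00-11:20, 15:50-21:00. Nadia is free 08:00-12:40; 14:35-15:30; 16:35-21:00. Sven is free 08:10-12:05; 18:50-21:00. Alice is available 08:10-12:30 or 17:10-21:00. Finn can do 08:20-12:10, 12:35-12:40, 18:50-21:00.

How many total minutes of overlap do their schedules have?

310

Ana ∩ Nadia: 08:00-11:20, 16:35-21:00.
Ana ∩ Nadia ∩ Sven: 08:10-11:20, 18:50-21:00.
Ana ∩ Nadia ∩ Sven ∩ Alice: 08:10-11:20, 18:50-21:00.
Ana ∩ Nadia ∩ Sven ∩ Alice ∩ Finn: 08:20-11:20, 18:50-21:00.
Summing the common windows: 180 + 130 = 310 minutes.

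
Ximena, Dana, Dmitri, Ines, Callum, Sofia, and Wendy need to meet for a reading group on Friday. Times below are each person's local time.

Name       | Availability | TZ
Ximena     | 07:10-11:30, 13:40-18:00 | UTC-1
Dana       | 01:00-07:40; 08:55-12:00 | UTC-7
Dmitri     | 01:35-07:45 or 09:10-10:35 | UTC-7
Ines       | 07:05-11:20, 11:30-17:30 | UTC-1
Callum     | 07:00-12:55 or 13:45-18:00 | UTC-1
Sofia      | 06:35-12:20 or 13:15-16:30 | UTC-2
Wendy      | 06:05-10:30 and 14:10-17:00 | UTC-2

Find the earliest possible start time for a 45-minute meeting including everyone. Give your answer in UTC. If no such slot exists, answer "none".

08:35

Ximena in UTC: 08:10-12:30, 14:40-19:00 (add 1h to convert from UTC-1).
Dana in UTC: 08:00-14:40, 15:55-19:00 (add 7h to convert from UTC-7).
Dmitri in UTC: 08:35-14:45, 16:10-17:35 (add 7h to convert from UTC-7).
Ines in UTC: 08:05-12:20, 12:30-18:30 (add 1h to convert from UTC-1).
Callum in UTC: 08:00-13:55, 14:45-19:00 (add 1h to convert from UTC-1).
Sofia in UTC: 08:35-14:20, 15:15-18:30 (add 2h to convert from UTC-2).
Wendy in UTC: 08:05-12:30, 16:10-19:00 (add 2h to convert from UTC-2).
Ximena ∩ Dana: 08:10-12:30, 15:55-19:00.
Ximena ∩ Dana ∩ Dmitri: 08:35-12:30, 16:10-17:35.
Ximena ∩ Dana ∩ Dmitri ∩ Ines: 08:35-12:20, 16:10-17:35.
Ximena ∩ Dana ∩ Dmitri ∩ Ines ∩ Callum: 08:35-12:20, 16:10-17:35.
Ximena ∩ Dana ∩ Dmitri ∩ Ines ∩ Callum ∩ Sofia: 08:35-12:20, 16:10-17:35.
Ximena ∩ Dana ∩ Dmitri ∩ Ines ∩ Callum ∩ Sofia ∩ Wendy: 08:35-12:20, 16:10-17:35.
The first common window of at least 45 minutes is 08:35-12:20, so the earliest start is 08:35.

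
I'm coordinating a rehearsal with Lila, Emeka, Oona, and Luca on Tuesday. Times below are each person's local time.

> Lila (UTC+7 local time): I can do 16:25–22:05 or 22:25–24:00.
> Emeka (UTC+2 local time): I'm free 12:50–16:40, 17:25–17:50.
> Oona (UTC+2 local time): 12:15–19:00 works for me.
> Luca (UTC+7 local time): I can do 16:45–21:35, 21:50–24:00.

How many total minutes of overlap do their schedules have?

250

Lila in UTC: 09:25-15:05, 15:25-17:00 (subtract 7h to convert from UTC+7).
Emeka in UTC: 10:50-14:40, 15:25-15:50 (subtract 2h to convert from UTC+2).
Oona in UTC: 10:15-17:00 (subtract 2h to convert from UTC+2).
Luca in UTC: 09:45-14:35, 14:50-17:00 (subtract 7h to convert from UTC+7).
Lila ∩ Emeka: 10:50-14:40, 15:25-15:50.
Lila ∩ Emeka ∩ Oona: 10:50-14:40, 15:25-15:50.
Lila ∩ Emeka ∩ Oona ∩ Luca: 10:50-14:35, 15:25-15:50.
Those are the intersection windows.
Summing the common windows: 225 + 25 = 250 minutes.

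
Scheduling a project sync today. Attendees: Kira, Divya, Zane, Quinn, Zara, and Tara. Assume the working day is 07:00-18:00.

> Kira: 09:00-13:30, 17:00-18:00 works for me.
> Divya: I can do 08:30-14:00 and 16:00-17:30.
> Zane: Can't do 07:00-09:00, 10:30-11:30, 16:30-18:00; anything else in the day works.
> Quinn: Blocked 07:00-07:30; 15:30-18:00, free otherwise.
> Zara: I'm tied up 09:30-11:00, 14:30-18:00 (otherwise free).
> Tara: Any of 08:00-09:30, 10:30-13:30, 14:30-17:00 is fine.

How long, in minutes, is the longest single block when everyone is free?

120

Kira free: 09:00-13:30, 17:00-18:00.
Divya free: 08:30-14:00, 16:00-17:30.
Zane free: 09:00-10:30, 11:30-16:30 (invert busy blocks within the working day).
Quinn free: 07:30-15:30 (invert busy blocks within the working day).
Zara free: 07:00-09:30, 11:00-14:30 (invert busy blocks within the working day).
Tara free: 08:00-09:30, 10:30-13:30, 14:30-17:00.
Kira ∩ Divya: 09:00-13:30, 17:00-17:30.
Kira ∩ Divya ∩ Zane: 09:00-10:30, 11:30-13:30.
Kira ∩ Divya ∩ Zane ∩ Quinn: 09:00-10:30, 11:30-13:30.
Kira ∩ Divya ∩ Zane ∩ Quinn ∩ Zara: 09:00-09:30, 11:30-13:30.
Kira ∩ Divya ∩ Zane ∩ Quinn ∩ Zara ∩ Tara: 09:00-09:30, 11:30-13:30.
The longest is 11:30-13:30 at 120 minutes.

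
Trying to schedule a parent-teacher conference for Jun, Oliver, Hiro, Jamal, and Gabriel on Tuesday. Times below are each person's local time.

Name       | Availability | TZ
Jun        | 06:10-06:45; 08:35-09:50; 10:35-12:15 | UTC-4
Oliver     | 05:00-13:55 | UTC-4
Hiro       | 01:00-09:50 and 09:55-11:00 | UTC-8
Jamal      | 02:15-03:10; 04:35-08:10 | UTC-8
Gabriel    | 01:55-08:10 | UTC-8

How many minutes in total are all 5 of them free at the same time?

Jun in UTC: 10:10-10:45, 12:35-13:50, 14:35-16:15 (add 4h to convert from UTC-4).
Oliver in UTC: 09:00-17:55 (add 4h to convert from UTC-4).
Hiro in UTC: 09:00-17:50, 17:55-19:00 (add 8h to convert from UTC-8).
Jamal in UTC: 10:15-11:10, 12:35-16:10 (add 8h to convert from UTC-8).
Gabriel in UTC: 09:55-16:10 (add 8h to convert from UTC-8).
Jun ∩ Oliver: 10:10-10:45, 12:35-13:50, 14:35-16:15.
Jun ∩ Oliver ∩ Hiro: 10:10-10:45, 12:35-13:50, 14:35-16:15.
Jun ∩ Oliver ∩ Hiro ∩ Jamal: 10:15-10:45, 12:35-13:50, 14:35-16:10.
Jun ∩ Oliver ∩ Hiro ∩ Jamal ∩ Gabriel: 10:15-10:45, 12:35-13:50, 14:35-16:10.
Summing the common windows: 30 + 75 + 95 = 200 minutes.

200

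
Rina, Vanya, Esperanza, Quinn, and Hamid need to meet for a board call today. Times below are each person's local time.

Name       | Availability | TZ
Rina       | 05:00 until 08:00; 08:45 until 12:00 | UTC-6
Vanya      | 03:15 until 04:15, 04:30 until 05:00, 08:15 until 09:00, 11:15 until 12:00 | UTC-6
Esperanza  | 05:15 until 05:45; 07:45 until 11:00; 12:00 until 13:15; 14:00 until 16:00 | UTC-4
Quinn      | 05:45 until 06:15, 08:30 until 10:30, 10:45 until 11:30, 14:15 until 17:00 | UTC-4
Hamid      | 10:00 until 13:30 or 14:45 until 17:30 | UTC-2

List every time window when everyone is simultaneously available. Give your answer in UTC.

14:45-15:00

Rina in UTC: 11:00-14:00, 14:45-18:00 (add 6h to convert from UTC-6).
Vanya in UTC: 09:15-10:15, 10:30-11:00, 14:15-15:00, 17:15-18:00 (add 6h to convert from UTC-6).
Esperanza in UTC: 09:15-09:45, 11:45-15:00, 16:00-17:15, 18:00-20:00 (add 4h to convert from UTC-4).
Quinn in UTC: 09:45-10:15, 12:30-14:30, 14:45-15:30, 18:15-21:00 (add 4h to convert from UTC-4).
Hamid in UTC: 12:00-15:30, 16:45-19:30 (add 2h to convert from UTC-2).
Rina ∩ Vanya: 14:45-15:00, 17:15-18:00.
Rina ∩ Vanya ∩ Esperanza: 14:45-15:00.
Rina ∩ Vanya ∩ Esperanza ∩ Quinn: 14:45-15:00.
Rina ∩ Vanya ∩ Esperanza ∩ Quinn ∩ Hamid: 14:45-15:00.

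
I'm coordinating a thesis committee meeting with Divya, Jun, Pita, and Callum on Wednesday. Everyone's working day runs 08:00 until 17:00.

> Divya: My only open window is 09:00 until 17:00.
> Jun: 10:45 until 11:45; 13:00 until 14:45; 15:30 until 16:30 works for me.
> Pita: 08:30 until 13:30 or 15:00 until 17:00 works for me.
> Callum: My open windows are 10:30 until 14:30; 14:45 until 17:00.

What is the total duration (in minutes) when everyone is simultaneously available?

Divya ∩ Jun: 10:45-11:45, 13:00-14:45, 15:30-16:30.
Divya ∩ Jun ∩ Pita: 10:45-11:45, 13:00-13:30, 15:30-16:30.
Divya ∩ Jun ∩ Pita ∩ Callum: 10:45-11:45, 13:00-13:30, 15:30-16:30.
Those are the intersection windows.
Summing the common windows: 60 + 30 + 60 = 150 minutes.

150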